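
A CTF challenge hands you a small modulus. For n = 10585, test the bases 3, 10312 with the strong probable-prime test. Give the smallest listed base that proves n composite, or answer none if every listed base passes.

n − 1 = 10584 = 2^3 · 1323, so s = 3 and d = 1323.
Base 3: x_0 = 3^1323 mod 10585 = 8422. x_0 is neither 1 nor 10584, so continue squaring. x_1 = 8422^2 mod 10585 = 10584. x_1 ≡ −1, so 3 is not a witness.
Base 10312: x_0 = 10312^1323 mod 10585 = 4188. x_0 is neither 1 nor 10584, so continue squaring. x_1 = 4188^2 mod 10585 = 10584. x_1 ≡ −1, so 10312 is not a witness.
No listed base is a witness for 10585.

none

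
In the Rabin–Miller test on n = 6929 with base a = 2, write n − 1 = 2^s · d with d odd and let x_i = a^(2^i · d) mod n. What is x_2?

5203

n − 1 = 6928 = 2^4 · 433, so s = 4 and d = 433.
x_0 = 2^433 mod 6929 = 1796.
x_1 = 1796^2 mod 6929 = 3631.
x_2 = 3631^2 mod 6929 = 5203.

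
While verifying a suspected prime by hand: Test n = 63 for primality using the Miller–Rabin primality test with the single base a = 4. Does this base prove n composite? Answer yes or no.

yes

n − 1 = 62 = 2^1 · 31, so s = 1 and d = 31.
x_0 = 4^31 mod 63 = 4.
x_0 ∉ {1, 62} and s = 1, so 4 is a Miller–Rabin witness and 63 is composite.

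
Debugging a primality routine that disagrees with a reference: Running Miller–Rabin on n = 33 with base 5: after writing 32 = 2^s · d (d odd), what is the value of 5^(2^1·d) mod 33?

n − 1 = 32 = 2^5 · 1, so s = 5 and d = 1.
x_0 = 5^1 mod 33 = 5.
x_1 = 5^2 mod 33 = 25.

25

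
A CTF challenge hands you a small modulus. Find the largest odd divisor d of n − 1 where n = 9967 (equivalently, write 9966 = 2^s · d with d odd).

4983

Halving: 9966 → 4983; 4983 is odd.
So 9966 = 2^1 · 4983.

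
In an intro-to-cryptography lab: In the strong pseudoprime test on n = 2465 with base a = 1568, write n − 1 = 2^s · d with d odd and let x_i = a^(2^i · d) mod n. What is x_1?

2464

n − 1 = 2464 = 2^5 · 77, so s = 5 and d = 77.
x_0 = 1568^77 mod 2465 = 2163.
x_1 = 2163^2 mod 2465 = 2464.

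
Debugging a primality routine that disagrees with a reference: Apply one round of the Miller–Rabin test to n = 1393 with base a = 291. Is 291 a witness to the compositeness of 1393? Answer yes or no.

n − 1 = 1392 = 2^4 · 87, so s = 4 and d = 87.
x_0 = 291^87 mod 1393 = 1.
x_0 = 1, so 291 is not a witness.

no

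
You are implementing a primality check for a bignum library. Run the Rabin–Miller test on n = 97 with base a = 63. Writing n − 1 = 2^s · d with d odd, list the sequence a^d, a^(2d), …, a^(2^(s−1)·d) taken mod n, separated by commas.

78, 70, 50, 75, 96

n − 1 = 96 = 2^5 · 3, so s = 5 and d = 3.
x_0 = 63^3 mod 97 = 78.
x_1 = 78^2 mod 97 = 70.
x_2 = 70^2 mod 97 = 50.
x_3 = 50^2 mod 97 = 75.
x_4 = 75^2 mod 97 = 96.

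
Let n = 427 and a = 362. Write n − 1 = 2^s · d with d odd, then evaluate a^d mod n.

363

n − 1 = 426 = 2^1 · 213, so s = 1 and d = 213.
Repeated squaring mod 427: 362^1 ≡ 362, 362^2 ≡ 382, 362^4 ≡ 317, 362^8 ≡ 144, 362^16 ≡ 240, 362^32 ≡ 382, 362^64 ≡ 317, 362^128 ≡ 144.
213 = 128 + 64 + 16 + 4 + 1, so 362^213 ≡ 144·317·240·317·362 ≡ 363 (mod 427).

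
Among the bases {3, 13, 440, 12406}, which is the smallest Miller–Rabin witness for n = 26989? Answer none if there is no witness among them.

n − 1 = 26988 = 2^2 · 6747, so s = 2 and d = 6747.
Base 3: x_0 = 3^6747 mod 26989 = 14173. x_0 is neither 1 nor 26988, so continue squaring. x_1 = 14173^2 mod 26989 = 21791. Reached i = s−1 = 1 without hitting −1: 3 is a Miller–Rabin witness and 26989 is composite.
Base 13: x_0 = 13^6747 mod 26989 = 23179. x_0 is neither 1 nor 26988, so continue squaring. x_1 = 23179^2 mod 26989 = 23007. Reached i = s−1 = 1 without hitting −1: 13 is a Miller–Rabin witness and 26989 is composite.
Base 440: x_0 = 440^6747 mod 26989 = 14279. x_0 is neither 1 nor 26988, so continue squaring. x_1 = 14279^2 mod 26989 = 14935. Reached i = s−1 = 1 without hitting −1: 440 is a Miller–Rabin witness and 26989 is composite.
Base 12406: x_0 = 12406^6747 mod 26989 = 5771. x_0 is neither 1 nor 26988, so continue squaring. x_1 = 5771^2 mod 26989 = 15. Reached i = s−1 = 1 without hitting −1: 12406 is a Miller–Rabin witness and 26989 is composite.
The smallest witness among the given bases is 3.

3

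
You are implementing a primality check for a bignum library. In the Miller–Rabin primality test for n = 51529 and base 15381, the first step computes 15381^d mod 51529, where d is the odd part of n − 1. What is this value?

21793

n − 1 = 51528 = 2^3 · 6441, so s = 3 and d = 6441.
15381^6441 mod 51529 = 21793.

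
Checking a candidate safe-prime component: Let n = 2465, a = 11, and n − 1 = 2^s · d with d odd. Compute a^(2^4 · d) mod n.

1

n − 1 = 2464 = 2^5 · 77, so s = 5 and d = 77.
x_0 = 11^77 mod 2465 = 1061.
x_1 = 1061^2 mod 2465 = 1681.
x_2 = 1681^2 mod 2465 = 871.
x_3 = 871^2 mod 2465 = 1886.
x_4 = 1886^2 mod 2465 = 1.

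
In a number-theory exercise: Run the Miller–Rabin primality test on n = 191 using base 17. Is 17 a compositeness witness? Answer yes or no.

no

n − 1 = 190 = 2^1 · 95, so s = 1 and d = 95.
x_0 = 17^95 mod 191 = 1.
x_0 = 1, so 17 is not a witness.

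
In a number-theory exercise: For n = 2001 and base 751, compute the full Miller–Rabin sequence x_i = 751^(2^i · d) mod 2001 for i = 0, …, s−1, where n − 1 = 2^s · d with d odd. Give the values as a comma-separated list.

n − 1 = 2000 = 2^4 · 125, so s = 4 and d = 125.
x_0 = 751^125 mod 2001 = 619.
x_1 = 619^2 mod 2001 = 970.
x_2 = 970^2 mod 2001 = 430.
x_3 = 430^2 mod 2001 = 808.

619, 970, 430, 808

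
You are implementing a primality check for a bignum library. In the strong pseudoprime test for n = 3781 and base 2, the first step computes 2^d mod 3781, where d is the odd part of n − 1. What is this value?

n − 1 = 3780 = 2^2 · 945, so s = 2 and d = 945.
Repeated squaring mod 3781: 2^1 ≡ 2, 2^2 ≡ 4, 2^4 ≡ 16, 2^8 ≡ 256, 2^16 ≡ 1259, 2^32 ≡ 842, 2^64 ≡ 1917, 2^128 ≡ 3538, 2^256 ≡ 2334, 2^512 ≡ 2916.
945 = 512 + 256 + 128 + 32 + 16 + 1, so 2^945 ≡ 2916·2334·3538·842·1259·2 ≡ 3305 (mod 3781).

3305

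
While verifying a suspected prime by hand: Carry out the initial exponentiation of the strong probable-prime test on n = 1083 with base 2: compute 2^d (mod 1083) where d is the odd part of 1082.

n − 1 = 1082 = 2^1 · 541, so s = 1 and d = 541.
2^541 mod 1083 = 173.

173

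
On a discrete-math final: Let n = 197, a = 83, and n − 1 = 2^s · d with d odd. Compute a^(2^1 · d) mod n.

1

n − 1 = 196 = 2^2 · 49, so s = 2 and d = 49.
By repeated squaring, 83^49 ≡ 196 (mod 197).
x_0 = 196.
x_1 = 196^2 mod 197 = 1.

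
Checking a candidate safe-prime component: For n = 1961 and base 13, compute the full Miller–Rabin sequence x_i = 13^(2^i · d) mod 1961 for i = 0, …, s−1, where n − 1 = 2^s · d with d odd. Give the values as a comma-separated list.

n − 1 = 1960 = 2^3 · 245, so s = 3 and d = 245.
x_0 = 13^245 mod 1961 = 281.
x_1 = 281^2 mod 1961 = 521.
x_2 = 521^2 mod 1961 = 823.

281, 521, 823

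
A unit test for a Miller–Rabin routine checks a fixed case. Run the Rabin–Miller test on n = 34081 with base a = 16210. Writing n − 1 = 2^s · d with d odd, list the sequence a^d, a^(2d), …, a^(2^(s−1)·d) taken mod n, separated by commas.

n − 1 = 34080 = 2^5 · 1065, so s = 5 and d = 1065.
x_0 = 16210^1065 mod 34081 = 2213.
x_1 = 2213^2 mod 34081 = 23786.
x_2 = 23786^2 mod 34081 = 29196.
x_3 = 29196^2 mod 34081 = 6525.
x_4 = 6525^2 mod 34081 = 8456.

2213, 23786, 29196, 6525, 8456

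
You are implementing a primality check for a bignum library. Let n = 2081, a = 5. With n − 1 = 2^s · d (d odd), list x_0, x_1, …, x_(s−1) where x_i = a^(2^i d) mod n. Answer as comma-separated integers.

n − 1 = 2080 = 2^5 · 65, so s = 5 and d = 65.
x_0 = 5^65 mod 2081 = 947.
x_1 = 947^2 mod 2081 = 1979.
x_2 = 1979^2 mod 2081 = 2080.
x_3 = 2080^2 mod 2081 = 1.
x_4 = 1^2 mod 2081 = 1.

947, 1979, 2080, 1, 1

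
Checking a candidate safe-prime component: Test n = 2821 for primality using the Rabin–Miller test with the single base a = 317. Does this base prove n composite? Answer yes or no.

n − 1 = 2820 = 2^2 · 705, so s = 2 and d = 705.
By repeated squaring, 317^705 ≡ 2605 (mod 2821).
x_0 = 317^705 mod 2821 = 2605.
x_0 is neither 1 nor 2820, so continue squaring.
x_1 = 2605^2 mod 2821 = 1520.
Reached i = s−1 = 1 without hitting −1: 317 is a Miller–Rabin witness and 2821 is composite.

yes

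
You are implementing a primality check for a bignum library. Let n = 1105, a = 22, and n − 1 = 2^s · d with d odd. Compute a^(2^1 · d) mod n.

859

n − 1 = 1104 = 2^4 · 69, so s = 4 and d = 69.
x_0 = 22^69 mod 1105 = 677.
x_1 = 677^2 mod 1105 = 859.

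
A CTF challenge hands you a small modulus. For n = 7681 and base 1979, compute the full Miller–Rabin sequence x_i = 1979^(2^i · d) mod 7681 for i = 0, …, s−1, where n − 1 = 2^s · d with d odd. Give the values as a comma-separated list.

n − 1 = 7680 = 2^9 · 15, so s = 9 and d = 15.
x_0 = 1979^15 mod 7681 = 3376.
x_1 = 3376^2 mod 7681 = 6453.
x_2 = 6453^2 mod 7681 = 2508.
x_3 = 2508^2 mod 7681 = 7006.
x_4 = 7006^2 mod 7681 = 2446.
x_5 = 2446^2 mod 7681 = 7098.
x_6 = 7098^2 mod 7681 = 1925.
x_7 = 1925^2 mod 7681 = 3383.
x_8 = 3383^2 mod 7681 = 7680.

3376, 6453, 2508, 7006, 2446, 7098, 1925, 3383, 7680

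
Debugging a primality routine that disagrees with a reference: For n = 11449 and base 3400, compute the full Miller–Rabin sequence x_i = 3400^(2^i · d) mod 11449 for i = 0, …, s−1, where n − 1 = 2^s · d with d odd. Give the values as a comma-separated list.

n − 1 = 11448 = 2^3 · 1431, so s = 3 and d = 1431.
x_0 = 3400^1431 mod 11449 = 10915.
x_1 = 10915^2 mod 11449 = 10380.
x_2 = 10380^2 mod 11449 = 9310.

10915, 10380, 9310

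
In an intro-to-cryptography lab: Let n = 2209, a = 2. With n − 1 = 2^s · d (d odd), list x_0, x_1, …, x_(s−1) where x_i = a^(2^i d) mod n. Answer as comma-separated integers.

n − 1 = 2208 = 2^5 · 69, so s = 5 and d = 69.
x_0 = 2^69 mod 2209 = 894.
x_1 = 894^2 mod 2209 = 1787.
x_2 = 1787^2 mod 2209 = 1364.
x_3 = 1364^2 mod 2209 = 518.
x_4 = 518^2 mod 2209 = 1035.

894, 1787, 1364, 518, 1035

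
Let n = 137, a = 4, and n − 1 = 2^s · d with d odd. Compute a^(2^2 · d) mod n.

n − 1 = 136 = 2^3 · 17, so s = 3 and d = 17.
Repeated squaring mod 137: 4^1 ≡ 4, 4^2 ≡ 16, 4^4 ≡ 119, 4^8 ≡ 50, 4^16 ≡ 34.
17 = 16 + 1, so 4^17 ≡ 34·4 ≡ 136 (mod 137).
x_0 = 136.
x_1 = 136^2 mod 137 = 1.
x_2 = 1^2 mod 137 = 1.

1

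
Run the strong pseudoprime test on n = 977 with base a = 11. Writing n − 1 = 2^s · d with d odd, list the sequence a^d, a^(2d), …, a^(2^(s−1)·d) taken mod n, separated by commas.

439, 252, 976, 1

n − 1 = 976 = 2^4 · 61, so s = 4 and d = 61.
x_0 = 11^61 mod 977 = 439.
x_1 = 439^2 mod 977 = 252.
x_2 = 252^2 mod 977 = 976.
x_3 = 976^2 mod 977 = 1.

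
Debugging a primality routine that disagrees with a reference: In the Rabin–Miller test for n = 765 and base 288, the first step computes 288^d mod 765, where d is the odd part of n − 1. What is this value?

747

n − 1 = 764 = 2^2 · 191, so s = 2 and d = 191.
By repeated squaring, 288^191 ≡ 747 (mod 765).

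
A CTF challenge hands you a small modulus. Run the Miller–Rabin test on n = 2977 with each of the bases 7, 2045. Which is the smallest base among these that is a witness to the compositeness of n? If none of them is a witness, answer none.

7

n − 1 = 2976 = 2^5 · 93, so s = 5 and d = 93.
Base 7: x_0 = 7^93 mod 2977 = 2647. x_0 is neither 1 nor 2976, so continue squaring. x_1 = 2647^2 mod 2977 = 1728. x_2 = 1728^2 mod 2977 = 53. x_3 = 53^2 mod 2977 = 2809. x_4 = 2809^2 mod 2977 = 1431. Reached i = s−1 = 4 without hitting −1: 7 is a Miller–Rabin witness and 2977 is composite.
Base 2045: x_0 = 2045^93 mod 2977 = 441. x_0 is neither 1 nor 2976, so continue squaring. x_1 = 441^2 mod 2977 = 976. x_2 = 976^2 mod 2977 = 2913. x_3 = 2913^2 mod 2977 = 1119. x_4 = 1119^2 mod 2977 = 1821. Reached i = s−1 = 4 without hitting −1: 2045 is a Miller–Rabin witness and 2977 is composite.
The smallest witness among the given bases is 7.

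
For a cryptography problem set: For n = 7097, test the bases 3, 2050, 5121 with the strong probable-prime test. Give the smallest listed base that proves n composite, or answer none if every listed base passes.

3

n − 1 = 7096 = 2^3 · 887, so s = 3 and d = 887.
Base 3: x_0 = 3^887 mod 7097 = 5817. x_0 is neither 1 nor 7096, so continue squaring. x_1 = 5817^2 mod 7097 = 6090. x_2 = 6090^2 mod 7097 = 6275. Reached i = s−1 = 2 without hitting −1: 3 is a Miller–Rabin witness and 7097 is composite.
Base 2050: x_0 = 2050^887 mod 7097 = 6625. x_0 is neither 1 nor 7096, so continue squaring. x_1 = 6625^2 mod 7097 = 2777. x_2 = 2777^2 mod 7097 = 4387. Reached i = s−1 = 2 without hitting −1: 2050 is a Miller–Rabin witness and 7097 is composite.
Base 5121: x_0 = 5121^887 mod 7097 = 597. x_0 is neither 1 nor 7096, so continue squaring. x_1 = 597^2 mod 7097 = 1559. x_2 = 1559^2 mod 7097 = 3307. Reached i = s−1 = 2 without hitting −1: 5121 is a Miller–Rabin witness and 7097 is composite.
The smallest witness among the given bases is 3.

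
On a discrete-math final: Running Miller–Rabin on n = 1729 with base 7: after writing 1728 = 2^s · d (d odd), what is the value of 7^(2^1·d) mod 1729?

n − 1 = 1728 = 2^6 · 27, so s = 6 and d = 27.
Repeated squaring mod 1729: 7^1 ≡ 7, 7^2 ≡ 49, 7^4 ≡ 672, 7^8 ≡ 315, 7^16 ≡ 672.
27 = 16 + 8 + 2 + 1, so 7^27 ≡ 672·315·49·7 ≡ 343 (mod 1729).
x_0 = 343.
x_1 = 343^2 mod 1729 = 77.

77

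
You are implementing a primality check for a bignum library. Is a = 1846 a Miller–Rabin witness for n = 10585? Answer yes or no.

n − 1 = 10584 = 2^3 · 1323, so s = 3 and d = 1323.
x_0 = 1846^1323 mod 10585 = 7436.
x_0 is neither 1 nor 10584, so continue squaring.
x_1 = 7436^2 mod 10585 = 8641.
x_2 = 8641^2 mod 10585 = 291.
Reached i = s−1 = 2 without hitting −1: 1846 is a Miller–Rabin witness and 10585 is composite.

yes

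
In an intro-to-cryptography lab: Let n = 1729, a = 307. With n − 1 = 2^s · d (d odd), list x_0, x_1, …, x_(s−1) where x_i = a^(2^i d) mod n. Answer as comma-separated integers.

265, 1065, 1, 1, 1, 1

n − 1 = 1728 = 2^6 · 27, so s = 6 and d = 27.
x_0 = 307^27 mod 1729 = 265.
x_1 = 265^2 mod 1729 = 1065.
x_2 = 1065^2 mod 1729 = 1.
x_3 = 1^2 mod 1729 = 1.
x_4 = 1^2 mod 1729 = 1.
x_5 = 1^2 mod 1729 = 1.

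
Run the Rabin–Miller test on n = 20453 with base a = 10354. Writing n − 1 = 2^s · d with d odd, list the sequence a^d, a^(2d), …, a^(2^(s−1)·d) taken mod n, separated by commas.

n − 1 = 20452 = 2^2 · 5113, so s = 2 and d = 5113.
x_0 = 10354^5113 mod 20453 = 3545.
x_1 = 3545^2 mod 20453 = 8883.

3545, 8883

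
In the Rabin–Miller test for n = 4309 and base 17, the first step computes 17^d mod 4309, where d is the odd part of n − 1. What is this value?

1207

n − 1 = 4308 = 2^2 · 1077, so s = 2 and d = 1077.
Repeated squaring mod 4309: 17^1 ≡ 17, 17^2 ≡ 289, 17^4 ≡ 1650, 17^8 ≡ 3521, 17^16 ≡ 448, 17^32 ≡ 2490, 17^64 ≡ 3758, 17^128 ≡ 1971, 17^256 ≡ 2432, 17^512 ≡ 2676, 17^1024 ≡ 3727.
1077 = 1024 + 32 + 16 + 4 + 1, so 17^1077 ≡ 3727·2490·448·1650·17 ≡ 1207 (mod 4309).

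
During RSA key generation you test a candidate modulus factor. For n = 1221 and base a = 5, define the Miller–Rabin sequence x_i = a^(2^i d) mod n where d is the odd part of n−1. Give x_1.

595

n − 1 = 1220 = 2^2 · 305, so s = 2 and d = 305.
x_0 = 5^305 mod 1221 = 947.
x_1 = 947^2 mod 1221 = 595.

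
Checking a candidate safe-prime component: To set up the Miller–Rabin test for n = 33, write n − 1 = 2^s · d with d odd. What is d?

Halving: 32 → 16 → 8 → 4 → 2 → 1; 1 is odd.
So 32 = 2^5 · 1.

1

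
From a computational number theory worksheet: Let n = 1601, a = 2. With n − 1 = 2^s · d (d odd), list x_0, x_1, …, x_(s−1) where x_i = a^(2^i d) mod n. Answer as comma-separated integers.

n − 1 = 1600 = 2^6 · 25, so s = 6 and d = 25.
x_0 = 2^25 mod 1601 = 674.
x_1 = 674^2 mod 1601 = 1193.
x_2 = 1193^2 mod 1601 = 1561.
x_3 = 1561^2 mod 1601 = 1600.
x_4 = 1600^2 mod 1601 = 1.
x_5 = 1^2 mod 1601 = 1.

674, 1193, 1561, 1600, 1, 1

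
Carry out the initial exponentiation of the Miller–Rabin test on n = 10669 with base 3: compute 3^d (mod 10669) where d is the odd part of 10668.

n − 1 = 10668 = 2^2 · 2667, so s = 2 and d = 2667.
3^2667 mod 10669 = 2460.

2460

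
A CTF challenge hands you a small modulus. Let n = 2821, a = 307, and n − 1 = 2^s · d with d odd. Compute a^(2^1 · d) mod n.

1520

n − 1 = 2820 = 2^2 · 705, so s = 2 and d = 705.
x_0 = 307^705 mod 2821 = 125.
x_1 = 125^2 mod 2821 = 1520.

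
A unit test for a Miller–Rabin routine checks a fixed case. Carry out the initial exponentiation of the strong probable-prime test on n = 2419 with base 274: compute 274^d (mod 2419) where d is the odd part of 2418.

2043

n − 1 = 2418 = 2^1 · 1209, so s = 1 and d = 1209.
Repeated squaring mod 2419: 274^1 ≡ 274, 274^2 ≡ 87, 274^4 ≡ 312, 274^8 ≡ 584, 274^16 ≡ 2396, 274^32 ≡ 529, 274^64 ≡ 1656, 274^128 ≡ 1609, 274^256 ≡ 551, 274^512 ≡ 1226, 274^1024 ≡ 877.
1209 = 1024 + 128 + 32 + 16 + 8 + 1, so 274^1209 ≡ 877·1609·529·2396·584·274 ≡ 2043 (mod 2419).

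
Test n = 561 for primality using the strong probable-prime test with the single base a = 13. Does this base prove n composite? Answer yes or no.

n − 1 = 560 = 2^4 · 35, so s = 4 and d = 35.
x_0 = 13^35 mod 561 = 208.
x_0 is neither 1 nor 560, so continue squaring.
x_1 = 208^2 mod 561 = 67.
x_2 = 67^2 mod 561 = 1.
x_2 = 1 but x_1 ≠ ±1, a nontrivial square root of 1 — 13 is a witness and 561 is composite.

yes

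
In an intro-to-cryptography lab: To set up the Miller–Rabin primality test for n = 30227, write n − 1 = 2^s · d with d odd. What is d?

15113

Halving: 30226 → 15113; 15113 is odd.
So 30226 = 2^1 · 15113.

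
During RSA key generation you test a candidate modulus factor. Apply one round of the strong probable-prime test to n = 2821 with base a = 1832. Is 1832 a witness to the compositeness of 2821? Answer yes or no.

n − 1 = 2820 = 2^2 · 705, so s = 2 and d = 705.
Repeated squaring mod 2821: 1832^1 ≡ 1832, 1832^2 ≡ 2055, 1832^4 ≡ 2809, 1832^8 ≡ 144, 1832^16 ≡ 989, 1832^32 ≡ 2055, 1832^64 ≡ 2809, 1832^128 ≡ 144, 1832^256 ≡ 989, 1832^512 ≡ 2055.
705 = 512 + 128 + 64 + 1, so 1832^705 ≡ 2055·144·2809·1832 ≡ 2820 (mod 2821).
x_0 = 1832^705 mod 2821 = 2820.
x_0 = 2820 ≡ −1, so 1832 is not a witness.

no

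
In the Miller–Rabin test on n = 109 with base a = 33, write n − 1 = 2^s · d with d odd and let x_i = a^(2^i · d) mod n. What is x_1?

108

n − 1 = 108 = 2^2 · 27, so s = 2 and d = 27.
Repeated squaring mod 109: 33^1 ≡ 33, 33^2 ≡ 108, 33^4 ≡ 1, 33^8 ≡ 1, 33^16 ≡ 1.
27 = 16 + 8 + 2 + 1, so 33^27 ≡ 1·1·108·33 ≡ 76 (mod 109).
x_0 = 76.
x_1 = 76^2 mod 109 = 108.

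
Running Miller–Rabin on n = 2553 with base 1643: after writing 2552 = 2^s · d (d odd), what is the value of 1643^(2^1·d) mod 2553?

n − 1 = 2552 = 2^3 · 319, so s = 3 and d = 319.
x_0 = 1643^319 mod 2553 = 1793.
x_1 = 1793^2 mod 2553 = 622.

622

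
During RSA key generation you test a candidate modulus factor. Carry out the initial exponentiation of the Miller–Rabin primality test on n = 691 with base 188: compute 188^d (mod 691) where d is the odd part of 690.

n − 1 = 690 = 2^1 · 345, so s = 1 and d = 345.
By repeated squaring, 188^345 ≡ 1 (mod 691).

1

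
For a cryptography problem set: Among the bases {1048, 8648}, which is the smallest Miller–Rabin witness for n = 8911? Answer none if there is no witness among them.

none

n − 1 = 8910 = 2^1 · 4455, so s = 1 and d = 4455.
Base 1048: x_0 = 1048^4455 mod 8911 = 8910. x_0 = 8910 ≡ −1, so 1048 is not a witness.
Base 8648: x_0 = 8648^4455 mod 8911 = 8910. x_0 = 8910 ≡ −1, so 8648 is not a witness.
No listed base is a witness for 8911.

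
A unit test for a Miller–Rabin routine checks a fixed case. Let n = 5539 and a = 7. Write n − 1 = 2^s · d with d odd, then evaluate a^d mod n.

3329

n − 1 = 5538 = 2^1 · 2769, so s = 1 and d = 2769.
Repeated squaring mod 5539: 7^1 ≡ 7, 7^2 ≡ 49, 7^4 ≡ 2401, 7^8 ≡ 4241, 7^16 ≡ 948, 7^32 ≡ 1386, 7^64 ≡ 4502, 7^128 ≡ 803, 7^256 ≡ 2285, 7^512 ≡ 3487, 7^1024 ≡ 1064, 7^2048 ≡ 2140.
2769 = 2048 + 512 + 128 + 64 + 16 + 1, so 7^2769 ≡ 2140·3487·803·4502·948·7 ≡ 3329 (mod 5539).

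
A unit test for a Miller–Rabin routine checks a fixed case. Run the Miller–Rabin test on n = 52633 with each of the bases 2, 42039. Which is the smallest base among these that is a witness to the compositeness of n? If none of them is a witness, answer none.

none

n − 1 = 52632 = 2^3 · 6579, so s = 3 and d = 6579.
Base 2: x_0 = 2^6579 mod 52633 = 1. x_0 = 1, so 2 is not a witness.
Base 42039: x_0 = 42039^6579 mod 52633 = 1. x_0 = 1, so 42039 is not a witness.
No listed base is a witness for 52633.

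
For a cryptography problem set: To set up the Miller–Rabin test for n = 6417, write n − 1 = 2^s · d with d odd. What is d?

Halving: 6416 → 3208 → 1604 → 802 → 401; 401 is odd.
So 6416 = 2^4 · 401.

401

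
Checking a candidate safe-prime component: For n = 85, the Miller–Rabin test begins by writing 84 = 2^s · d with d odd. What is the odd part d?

21

Halving: 84 → 42 → 21; 21 is odd.
So 84 = 2^2 · 21.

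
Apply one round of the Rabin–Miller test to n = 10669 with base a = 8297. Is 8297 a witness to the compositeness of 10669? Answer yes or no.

n − 1 = 10668 = 2^2 · 2667, so s = 2 and d = 2667.
Repeated squaring mod 10669: 8297^1 ≡ 8297, 8297^2 ≡ 3821, 8297^4 ≡ 4849, 8297^8 ≡ 8994, 8297^16 ≡ 10347, 8297^32 ≡ 7663, 8297^64 ≡ 10062, 8297^128 ≡ 5703, 8297^256 ≡ 5097, 8297^512 ≡ 394, 8297^1024 ≡ 5870, 8297^2048 ≡ 6699.
2667 = 2048 + 512 + 64 + 32 + 8 + 2 + 1, so 8297^2667 ≡ 6699·394·10062·7663·8994·3821·8297 ≡ 7552 (mod 10669).
x_0 = 8297^2667 mod 10669 = 7552.
x_0 is neither 1 nor 10668, so continue squaring.
x_1 = 7552^2 mod 10669 = 6899.
Reached i = s−1 = 1 without hitting −1: 8297 is a Miller–Rabin witness and 10669 is composite.

yes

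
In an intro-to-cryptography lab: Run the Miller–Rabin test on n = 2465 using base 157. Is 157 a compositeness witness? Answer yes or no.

no

n − 1 = 2464 = 2^5 · 77, so s = 5 and d = 77.
x_0 = 157^77 mod 2465 = 157.
x_0 is neither 1 nor 2464, so continue squaring.
x_1 = 157^2 mod 2465 = 2464.
x_1 ≡ −1, so 157 is not a witness.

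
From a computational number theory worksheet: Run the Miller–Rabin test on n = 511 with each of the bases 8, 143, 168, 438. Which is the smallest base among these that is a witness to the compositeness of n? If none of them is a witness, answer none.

n − 1 = 510 = 2^1 · 255, so s = 1 and d = 255.
Base 8: x_0 = 8^255 mod 511 = 1. x_0 = 1, so 8 is not a witness.
Base 143: x_0 = 143^255 mod 511 = 265. x_0 ∉ {1, 510} and s = 1, so 143 is a Miller–Rabin witness and 511 is composite.
Base 168: x_0 = 168^255 mod 511 = 448. x_0 ∉ {1, 510} and s = 1, so 168 is a Miller–Rabin witness and 511 is composite.
Base 438: x_0 = 438^255 mod 511 = 365. x_0 ∉ {1, 510} and s = 1, so 438 is a Miller–Rabin witness and 511 is composite.
The smallest witness among the given bases is 143.

143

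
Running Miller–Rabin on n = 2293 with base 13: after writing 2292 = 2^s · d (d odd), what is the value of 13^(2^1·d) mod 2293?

n − 1 = 2292 = 2^2 · 573, so s = 2 and d = 573.
x_0 = 13^573 mod 2293 = 600.
x_1 = 600^2 mod 2293 = 2292.

2292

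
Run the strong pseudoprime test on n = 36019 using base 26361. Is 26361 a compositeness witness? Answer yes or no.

no

n − 1 = 36018 = 2^1 · 18009, so s = 1 and d = 18009.
Repeated squaring mod 36019: 26361^1 ≡ 26361, 26361^2 ≡ 23773, 26361^4 ≡ 17419, 26361^8 ≡ 33524, 26361^16 ≡ 29757, 26361^32 ≡ 23972, 26361^64 ≡ 9658, 26361^128 ≡ 23773, 26361^256 ≡ 17419, 26361^512 ≡ 33524, 26361^1024 ≡ 29757, 26361^2048 ≡ 23972, 26361^4096 ≡ 9658, 26361^8192 ≡ 23773, 26361^16384 ≡ 17419.
18009 = 16384 + 1024 + 512 + 64 + 16 + 8 + 1, so 26361^18009 ≡ 17419·29757·33524·9658·29757·33524·26361 ≡ 36018 (mod 36019).
x_0 = 26361^18009 mod 36019 = 36018.
x_0 = 36018 ≡ −1, so 26361 is not a witness.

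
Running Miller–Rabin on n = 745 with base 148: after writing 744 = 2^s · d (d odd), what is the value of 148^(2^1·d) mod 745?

299

n − 1 = 744 = 2^3 · 93, so s = 3 and d = 93.
x_0 = 148^93 mod 745 = 148.
x_1 = 148^2 mod 745 = 299.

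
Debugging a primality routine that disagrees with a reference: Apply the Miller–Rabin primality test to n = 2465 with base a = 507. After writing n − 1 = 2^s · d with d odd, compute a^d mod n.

n − 1 = 2464 = 2^5 · 77, so s = 5 and d = 77.
507^77 mod 2465 = 1467.

1467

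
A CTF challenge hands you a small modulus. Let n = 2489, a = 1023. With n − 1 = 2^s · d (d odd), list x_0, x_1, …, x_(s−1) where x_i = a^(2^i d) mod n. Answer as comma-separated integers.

n − 1 = 2488 = 2^3 · 311, so s = 3 and d = 311.
x_0 = 1023^311 mod 2489 = 1144.
x_1 = 1144^2 mod 2489 = 2011.
x_2 = 2011^2 mod 2489 = 1985.

1144, 2011, 1985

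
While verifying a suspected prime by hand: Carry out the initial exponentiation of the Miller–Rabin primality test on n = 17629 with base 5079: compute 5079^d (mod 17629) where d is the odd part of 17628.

n − 1 = 17628 = 2^2 · 4407, so s = 2 and d = 4407.
5079^4407 mod 17629 = 15406.

15406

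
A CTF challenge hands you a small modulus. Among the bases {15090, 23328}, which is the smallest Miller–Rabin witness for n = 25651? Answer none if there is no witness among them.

15090

n − 1 = 25650 = 2^1 · 12825, so s = 1 and d = 12825.
Base 15090: x_0 = 15090^12825 mod 25651 = 7519. x_0 ∉ {1, 25650} and s = 1, so 15090 is a Miller–Rabin witness and 25651 is composite.
Base 23328: x_0 = 23328^12825 mod 25651 = 6378. x_0 ∉ {1, 25650} and s = 1, so 23328 is a Miller–Rabin witness and 25651 is composite.
The smallest witness among the given bases is 15090.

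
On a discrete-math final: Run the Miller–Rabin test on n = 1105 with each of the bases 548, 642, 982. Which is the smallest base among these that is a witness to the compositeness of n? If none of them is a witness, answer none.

n − 1 = 1104 = 2^4 · 69, so s = 4 and d = 69.
Base 548: x_0 = 548^69 mod 1105 = 1058. x_0 is neither 1 nor 1104, so continue squaring. x_1 = 1058^2 mod 1105 = 1104. x_1 ≡ −1, so 548 is not a witness.
Base 642: x_0 = 642^69 mod 1105 = 642. x_0 is neither 1 nor 1104, so continue squaring. x_1 = 642^2 mod 1105 = 1104. x_1 ≡ −1, so 642 is not a witness.
Base 982: x_0 = 982^69 mod 1105 = 47. x_0 is neither 1 nor 1104, so continue squaring. x_1 = 47^2 mod 1105 = 1104. x_1 ≡ −1, so 982 is not a witness.
No listed base is a witness for 1105.

none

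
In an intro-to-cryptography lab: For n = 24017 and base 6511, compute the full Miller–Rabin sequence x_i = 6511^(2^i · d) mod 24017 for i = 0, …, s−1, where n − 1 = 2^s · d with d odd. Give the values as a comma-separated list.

12755, 22884, 10788, 18579

n − 1 = 24016 = 2^4 · 1501, so s = 4 and d = 1501.
x_0 = 6511^1501 mod 24017 = 12755.
x_1 = 12755^2 mod 24017 = 22884.
x_2 = 22884^2 mod 24017 = 10788.
x_3 = 10788^2 mod 24017 = 18579.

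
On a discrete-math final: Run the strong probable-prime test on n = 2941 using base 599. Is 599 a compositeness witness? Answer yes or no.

no

n − 1 = 2940 = 2^2 · 735, so s = 2 and d = 735.
Repeated squaring mod 2941: 599^1 ≡ 599, 599^2 ≡ 2940, 599^4 ≡ 1, 599^8 ≡ 1, 599^16 ≡ 1, 599^32 ≡ 1, 599^64 ≡ 1, 599^128 ≡ 1, 599^256 ≡ 1, 599^512 ≡ 1.
735 = 512 + 128 + 64 + 16 + 8 + 4 + 2 + 1, so 599^735 ≡ 1·1·1·1·1·1·2940·599 ≡ 2342 (mod 2941).
x_0 = 599^735 mod 2941 = 2342.
x_0 is neither 1 nor 2940, so continue squaring.
x_1 = 2342^2 mod 2941 = 2940.
x_1 ≡ −1, so 599 is not a witness.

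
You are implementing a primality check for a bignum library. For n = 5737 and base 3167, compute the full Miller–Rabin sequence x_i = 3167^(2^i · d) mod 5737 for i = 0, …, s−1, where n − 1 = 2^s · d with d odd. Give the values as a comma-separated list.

5736, 1, 1

n − 1 = 5736 = 2^3 · 717, so s = 3 and d = 717.
x_0 = 3167^717 mod 5737 = 5736.
x_1 = 5736^2 mod 5737 = 1.
x_2 = 1^2 mod 5737 = 1.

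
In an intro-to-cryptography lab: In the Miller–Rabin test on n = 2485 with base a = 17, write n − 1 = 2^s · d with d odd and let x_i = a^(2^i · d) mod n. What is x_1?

n − 1 = 2484 = 2^2 · 621, so s = 2 and d = 621.
Repeated squaring mod 2485: 17^1 ≡ 17, 17^2 ≡ 289, 17^4 ≡ 1516, 17^8 ≡ 2116, 17^16 ≡ 1971, 17^32 ≡ 786, 17^64 ≡ 1516, 17^128 ≡ 2116, 17^256 ≡ 1971, 17^512 ≡ 786.
621 = 512 + 64 + 32 + 8 + 4 + 1, so 17^621 ≡ 786·1516·786·2116·1516·17 ≡ 727 (mod 2485).
x_0 = 727.
x_1 = 727^2 mod 2485 = 1709.

1709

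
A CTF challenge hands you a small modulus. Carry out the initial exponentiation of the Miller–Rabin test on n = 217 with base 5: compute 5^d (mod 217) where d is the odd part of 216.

n − 1 = 216 = 2^3 · 27, so s = 3 and d = 27.
5^27 mod 217 = 125.

125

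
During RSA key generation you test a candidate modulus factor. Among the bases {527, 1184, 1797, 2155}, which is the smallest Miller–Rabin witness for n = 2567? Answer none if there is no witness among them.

n − 1 = 2566 = 2^1 · 1283, so s = 1 and d = 1283.
Base 527: x_0 = 527^1283 mod 2567 = 1003. x_0 ∉ {1, 2566} and s = 1, so 527 is a Miller–Rabin witness and 2567 is composite.
Base 1184: x_0 = 1184^1283 mod 2567 = 2351. x_0 ∉ {1, 2566} and s = 1, so 1184 is a Miller–Rabin witness and 2567 is composite.
Base 1797: x_0 = 1797^1283 mod 2567 = 2204. x_0 ∉ {1, 2566} and s = 1, so 1797 is a Miller–Rabin witness and 2567 is composite.
Base 2155: x_0 = 2155^1283 mod 2567 = 1721. x_0 ∉ {1, 2566} and s = 1, so 2155 is a Miller–Rabin witness and 2567 is composite.
The smallest witness among the given bases is 527.

527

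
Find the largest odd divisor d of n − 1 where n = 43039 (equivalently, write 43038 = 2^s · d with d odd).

Halving: 43038 → 21519; 21519 is odd.
So 43038 = 2^1 · 21519.

21519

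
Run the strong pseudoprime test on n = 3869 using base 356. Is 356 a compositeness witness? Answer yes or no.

yes

n − 1 = 3868 = 2^2 · 967, so s = 2 and d = 967.
Repeated squaring mod 3869: 356^1 ≡ 356, 356^2 ≡ 2928, 356^4 ≡ 3349, 356^8 ≡ 3439, 356^16 ≡ 3057, 356^32 ≡ 1614, 356^64 ≡ 1159, 356^128 ≡ 738, 356^256 ≡ 2984, 356^512 ≡ 1687.
967 = 512 + 256 + 128 + 64 + 4 + 2 + 1, so 356^967 ≡ 1687·2984·738·1159·3349·2928·356 ≡ 2765 (mod 3869).
x_0 = 356^967 mod 3869 = 2765.
x_0 is neither 1 nor 3868, so continue squaring.
x_1 = 2765^2 mod 3869 = 81.
Reached i = s−1 = 1 without hitting −1: 356 is a Miller–Rabin witness and 3869 is composite.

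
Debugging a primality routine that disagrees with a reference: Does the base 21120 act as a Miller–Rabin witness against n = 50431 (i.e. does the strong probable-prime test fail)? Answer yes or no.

yes

n − 1 = 50430 = 2^1 · 25215, so s = 1 and d = 25215.
Repeated squaring mod 50431: 21120^1 ≡ 21120, 21120^2 ≡ 42636, 21120^4 ≡ 43101, 21120^8 ≡ 19885, 21120^16 ≡ 34185, 21120^32 ≡ 27093, 21120^64 ≡ 7444, 21120^128 ≡ 39898, 21120^256 ≡ 46320, 21120^512 ≡ 5936, 21120^1024 ≡ 35258, 21120^2048 ≡ 2414, 21120^4096 ≡ 27831, 21120^8192 ≡ 45263, 21120^16384 ≡ 30225.
25215 = 16384 + 8192 + 512 + 64 + 32 + 16 + 8 + 4 + 2 + 1, so 21120^25215 ≡ 30225·45263·5936·7444·27093·34185·19885·43101·42636·21120 ≡ 34125 (mod 50431).
x_0 = 21120^25215 mod 50431 = 34125.
x_0 ∉ {1, 50430} and s = 1, so 21120 is a Miller–Rabin witness and 50431 is composite.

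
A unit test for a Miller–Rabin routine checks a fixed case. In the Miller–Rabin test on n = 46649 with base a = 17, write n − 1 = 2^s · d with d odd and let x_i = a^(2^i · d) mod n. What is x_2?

n − 1 = 46648 = 2^3 · 5831, so s = 3 and d = 5831.
x_0 = 17^5831 mod 46649 = 46648.
x_1 = 46648^2 mod 46649 = 1.
x_2 = 1^2 mod 46649 = 1.

1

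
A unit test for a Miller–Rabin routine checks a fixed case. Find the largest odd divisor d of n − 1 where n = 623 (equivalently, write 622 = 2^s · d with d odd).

Halving: 622 → 311; 311 is odd.
So 622 = 2^1 · 311.

311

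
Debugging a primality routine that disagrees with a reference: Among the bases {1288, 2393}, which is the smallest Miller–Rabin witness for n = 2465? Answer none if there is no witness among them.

n − 1 = 2464 = 2^5 · 77, so s = 5 and d = 77.
Base 1288: x_0 = 1288^77 mod 2465 = 1288. x_0 is neither 1 nor 2464, so continue squaring. x_1 = 1288^2 mod 2465 = 2464. x_1 ≡ −1, so 1288 is not a witness.
Base 2393: x_0 = 2393^77 mod 2465 = 1288. x_0 is neither 1 nor 2464, so continue squaring. x_1 = 1288^2 mod 2465 = 2464. x_1 ≡ −1, so 2393 is not a witness.
No listed base is a witness for 2465.

none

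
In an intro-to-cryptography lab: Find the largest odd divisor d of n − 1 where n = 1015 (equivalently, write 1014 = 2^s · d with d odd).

507

Halving: 1014 → 507; 507 is odd.
So 1014 = 2^1 · 507.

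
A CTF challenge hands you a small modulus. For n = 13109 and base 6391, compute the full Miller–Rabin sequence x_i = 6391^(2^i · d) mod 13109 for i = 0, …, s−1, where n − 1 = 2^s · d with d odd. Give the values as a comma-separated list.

n − 1 = 13108 = 2^2 · 3277, so s = 2 and d = 3277.
x_0 = 6391^3277 mod 13109 = 1.
x_1 = 1^2 mod 13109 = 1.

1, 1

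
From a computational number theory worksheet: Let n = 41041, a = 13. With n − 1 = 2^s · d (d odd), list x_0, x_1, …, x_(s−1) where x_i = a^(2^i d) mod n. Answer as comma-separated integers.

n − 1 = 41040 = 2^4 · 2565, so s = 4 and d = 2565.
x_0 = 13^2565 mod 41041 = 1924.
x_1 = 1924^2 mod 41041 = 8086.
x_2 = 8086^2 mod 41041 = 5083.
x_3 = 5083^2 mod 41041 = 22100.

1924, 8086, 5083, 22100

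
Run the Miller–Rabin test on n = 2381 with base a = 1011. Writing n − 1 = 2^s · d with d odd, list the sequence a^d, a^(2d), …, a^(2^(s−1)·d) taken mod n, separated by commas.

n − 1 = 2380 = 2^2 · 595, so s = 2 and d = 595.
x_0 = 1011^595 mod 2381 = 1.
x_1 = 1^2 mod 2381 = 1.

1, 1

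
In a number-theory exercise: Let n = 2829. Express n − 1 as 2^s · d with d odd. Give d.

707

Halving: 2828 → 1414 → 707; 707 is odd.
So 2828 = 2^2 · 707.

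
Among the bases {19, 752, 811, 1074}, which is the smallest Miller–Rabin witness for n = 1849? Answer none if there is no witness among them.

752

n − 1 = 1848 = 2^3 · 231, so s = 3 and d = 231.
Base 19: x_0 = 19^231 mod 1849 = 1848. x_0 = 1848 ≡ −1, so 19 is not a witness.
Base 752: x_0 = 752^231 mod 1849 = 517. x_0 is neither 1 nor 1848, so continue squaring. x_1 = 517^2 mod 1849 = 1033. x_2 = 1033^2 mod 1849 = 216. Reached i = s−1 = 2 without hitting −1: 752 is a Miller–Rabin witness and 1849 is composite.
Base 811: x_0 = 811^231 mod 1849 = 1031. x_0 is neither 1 nor 1848, so continue squaring. x_1 = 1031^2 mod 1849 = 1635. x_2 = 1635^2 mod 1849 = 1420. Reached i = s−1 = 2 without hitting −1: 811 is a Miller–Rabin witness and 1849 is composite.
Base 1074: x_0 = 1074^231 mod 1849 = 558. x_0 is neither 1 nor 1848, so continue squaring. x_1 = 558^2 mod 1849 = 732. x_2 = 732^2 mod 1849 = 1463. Reached i = s−1 = 2 without hitting −1: 1074 is a Miller–Rabin witness and 1849 is composite.
The smallest witness among the given bases is 752.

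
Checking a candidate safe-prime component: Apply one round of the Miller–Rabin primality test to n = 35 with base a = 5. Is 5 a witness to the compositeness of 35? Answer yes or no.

n − 1 = 34 = 2^1 · 17, so s = 1 and d = 17.
x_0 = 5^17 mod 35 = 10.
x_0 ∉ {1, 34} and s = 1, so 5 is a Miller–Rabin witness and 35 is composite.

yes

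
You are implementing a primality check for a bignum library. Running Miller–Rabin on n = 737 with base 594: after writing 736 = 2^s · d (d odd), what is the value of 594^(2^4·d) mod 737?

22

n − 1 = 736 = 2^5 · 23, so s = 5 and d = 23.
x_0 = 594^23 mod 737 = 594.
x_1 = 594^2 mod 737 = 550.
x_2 = 550^2 mod 737 = 330.
x_3 = 330^2 mod 737 = 561.
x_4 = 561^2 mod 737 = 22.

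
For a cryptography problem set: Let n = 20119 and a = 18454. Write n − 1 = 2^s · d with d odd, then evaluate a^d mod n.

13582

n − 1 = 20118 = 2^1 · 10059, so s = 1 and d = 10059.
18454^10059 mod 20119 = 13582.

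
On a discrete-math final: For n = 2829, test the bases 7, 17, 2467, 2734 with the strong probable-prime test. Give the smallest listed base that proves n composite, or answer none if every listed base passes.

7

n − 1 = 2828 = 2^2 · 707, so s = 2 and d = 707.
Base 7: x_0 = 7^707 mod 2829 = 2689. x_0 is neither 1 nor 2828, so continue squaring. x_1 = 2689^2 mod 2829 = 2626. Reached i = s−1 = 1 without hitting −1: 7 is a Miller–Rabin witness and 2829 is composite.
Base 17: x_0 = 17^707 mod 2829 = 1463. x_0 is neither 1 nor 2828, so continue squaring. x_1 = 1463^2 mod 2829 = 1645. Reached i = s−1 = 1 without hitting −1: 17 is a Miller–Rabin witness and 2829 is composite.
Base 2467: x_0 = 2467^707 mod 2829 = 1090. x_0 is neither 1 nor 2828, so continue squaring. x_1 = 1090^2 mod 2829 = 2749. Reached i = s−1 = 1 without hitting −1: 2467 is a Miller–Rabin witness and 2829 is composite.
Base 2734: x_0 = 2734^707 mod 2829 = 2158. x_0 is neither 1 nor 2828, so continue squaring. x_1 = 2158^2 mod 2829 = 430. Reached i = s−1 = 1 without hitting −1: 2734 is a Miller–Rabin witness and 2829 is composite.
The smallest witness among the given bases is 7.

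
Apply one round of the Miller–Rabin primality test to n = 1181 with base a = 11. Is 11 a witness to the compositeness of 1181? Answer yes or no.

n − 1 = 1180 = 2^2 · 295, so s = 2 and d = 295.
x_0 = 11^295 mod 1181 = 1.
x_0 = 1, so 11 is not a witness.

no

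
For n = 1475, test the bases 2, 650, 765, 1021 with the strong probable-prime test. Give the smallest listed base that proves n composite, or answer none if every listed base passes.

n − 1 = 1474 = 2^1 · 737, so s = 1 and d = 737.
Base 2: x_0 = 2^737 mod 1475 = 447. x_0 ∉ {1, 1474} and s = 1, so 2 is a Miller–Rabin witness and 1475 is composite.
Base 650: x_0 = 650^737 mod 1475 = 650. x_0 ∉ {1, 1474} and s = 1, so 650 is a Miller–Rabin witness and 1475 is composite.
Base 765: x_0 = 765^737 mod 1475 = 25. x_0 ∉ {1, 1474} and s = 1, so 765 is a Miller–Rabin witness and 1475 is composite.
Base 1021: x_0 = 1021^737 mod 1475 = 991. x_0 ∉ {1, 1474} and s = 1, so 1021 is a Miller–Rabin witness and 1475 is composite.
The smallest witness among the given bases is 2.

2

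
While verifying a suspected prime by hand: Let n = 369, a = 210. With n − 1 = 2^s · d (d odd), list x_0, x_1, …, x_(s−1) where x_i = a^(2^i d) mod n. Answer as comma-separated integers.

n − 1 = 368 = 2^4 · 23, so s = 4 and d = 23.
x_0 = 210^23 mod 369 = 207.
x_1 = 207^2 mod 369 = 45.
x_2 = 45^2 mod 369 = 180.
x_3 = 180^2 mod 369 = 297.

207, 45, 180, 297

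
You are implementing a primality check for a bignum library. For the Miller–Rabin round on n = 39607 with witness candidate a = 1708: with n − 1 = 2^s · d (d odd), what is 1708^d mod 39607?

1

n − 1 = 39606 = 2^1 · 19803, so s = 1 and d = 19803.
Repeated squaring mod 39607: 1708^1 ≡ 1708, 1708^2 ≡ 25953, 1708^4 ≡ 1567, 1708^8 ≡ 39462, 1708^16 ≡ 21025, 1708^32 ≡ 36505, 1708^64 ≡ 37510, 1708^128 ≡ 1032, 1708^256 ≡ 35242, 1708^512 ≡ 2258, 1708^1024 ≡ 28868, 1708^2048 ≡ 30144, 1708^4096 ≡ 36549, 1708^8192 ≡ 4112, 1708^16384 ≡ 35962.
19803 = 16384 + 2048 + 1024 + 256 + 64 + 16 + 8 + 2 + 1, so 1708^19803 ≡ 35962·30144·28868·35242·37510·21025·39462·25953·1708 ≡ 1 (mod 39607).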